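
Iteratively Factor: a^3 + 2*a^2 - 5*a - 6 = (a - 2)*(a^2 + 4*a + 3) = (a - 2)*(a + 1)*(a + 3)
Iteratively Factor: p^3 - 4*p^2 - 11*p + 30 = (p - 5)*(p^2 + p - 6) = (p - 5)*(p - 2)*(p + 3)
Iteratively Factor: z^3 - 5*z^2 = (z)*(z^2 - 5*z) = z^2*(z - 5)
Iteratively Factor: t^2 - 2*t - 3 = (t - 3)*(t + 1)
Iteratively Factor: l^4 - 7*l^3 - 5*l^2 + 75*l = (l)*(l^3 - 7*l^2 - 5*l + 75) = l*(l - 5)*(l^2 - 2*l - 15) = l*(l - 5)*(l + 3)*(l - 5)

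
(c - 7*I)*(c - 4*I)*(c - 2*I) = c^3 - 13*I*c^2 - 50*c + 56*I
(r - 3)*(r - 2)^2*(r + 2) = r^4 - 5*r^3 + 2*r^2 + 20*r - 24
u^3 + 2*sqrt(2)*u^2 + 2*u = u*(u + sqrt(2))^2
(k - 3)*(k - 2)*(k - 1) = k^3 - 6*k^2 + 11*k - 6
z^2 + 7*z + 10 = (z + 2)*(z + 5)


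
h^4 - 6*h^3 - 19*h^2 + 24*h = h*(h - 8)*(h - 1)*(h + 3)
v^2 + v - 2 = (v - 1)*(v + 2)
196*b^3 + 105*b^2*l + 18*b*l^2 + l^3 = (4*b + l)*(7*b + l)^2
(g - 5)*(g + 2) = g^2 - 3*g - 10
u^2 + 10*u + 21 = (u + 3)*(u + 7)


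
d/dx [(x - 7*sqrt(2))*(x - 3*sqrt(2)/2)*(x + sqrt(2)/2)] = 3*x^2 - 16*sqrt(2)*x + 25/2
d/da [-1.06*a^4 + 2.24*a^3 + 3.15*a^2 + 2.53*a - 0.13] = -4.24*a^3 + 6.72*a^2 + 6.3*a + 2.53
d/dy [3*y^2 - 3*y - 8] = 6*y - 3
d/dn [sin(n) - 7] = cos(n)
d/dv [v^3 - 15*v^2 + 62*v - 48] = 3*v^2 - 30*v + 62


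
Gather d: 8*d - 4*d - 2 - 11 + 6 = 4*d - 7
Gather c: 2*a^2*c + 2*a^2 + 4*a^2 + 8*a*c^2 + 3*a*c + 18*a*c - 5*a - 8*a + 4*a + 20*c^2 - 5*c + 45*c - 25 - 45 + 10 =6*a^2 - 9*a + c^2*(8*a + 20) + c*(2*a^2 + 21*a + 40) - 60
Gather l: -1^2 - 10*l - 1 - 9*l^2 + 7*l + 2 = -9*l^2 - 3*l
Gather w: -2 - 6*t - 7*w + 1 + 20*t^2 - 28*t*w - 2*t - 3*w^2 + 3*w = 20*t^2 - 8*t - 3*w^2 + w*(-28*t - 4) - 1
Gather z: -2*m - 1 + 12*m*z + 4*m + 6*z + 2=2*m + z*(12*m + 6) + 1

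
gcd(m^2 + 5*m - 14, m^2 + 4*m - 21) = m + 7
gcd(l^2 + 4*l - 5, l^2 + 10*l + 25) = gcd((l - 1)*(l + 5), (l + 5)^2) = l + 5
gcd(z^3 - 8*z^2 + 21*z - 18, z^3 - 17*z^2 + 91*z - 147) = z - 3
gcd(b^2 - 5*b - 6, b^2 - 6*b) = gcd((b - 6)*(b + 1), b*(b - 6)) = b - 6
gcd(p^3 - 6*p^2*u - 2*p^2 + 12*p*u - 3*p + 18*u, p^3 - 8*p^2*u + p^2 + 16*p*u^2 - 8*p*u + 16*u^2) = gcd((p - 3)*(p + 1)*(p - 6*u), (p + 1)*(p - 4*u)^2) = p + 1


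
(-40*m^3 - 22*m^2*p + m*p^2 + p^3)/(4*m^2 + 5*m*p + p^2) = (-10*m^2 - 3*m*p + p^2)/(m + p)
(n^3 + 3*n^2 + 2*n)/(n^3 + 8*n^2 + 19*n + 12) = n*(n + 2)/(n^2 + 7*n + 12)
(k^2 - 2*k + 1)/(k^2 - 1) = (k - 1)/(k + 1)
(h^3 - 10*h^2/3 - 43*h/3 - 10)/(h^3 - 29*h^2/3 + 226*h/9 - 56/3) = 3*(3*h^2 + 8*h + 5)/(9*h^2 - 33*h + 28)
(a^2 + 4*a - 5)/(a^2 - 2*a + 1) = (a + 5)/(a - 1)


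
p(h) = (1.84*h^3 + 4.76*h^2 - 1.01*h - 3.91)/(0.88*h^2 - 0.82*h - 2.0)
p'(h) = (0.82 - 1.76*h)*(1.84*h^3 + 4.76*h^2 - 1.01*h - 3.91)/(0.88*h^2 - 0.82*h - 2.0)^2 + (5.52*h^2 + 9.52*h - 1.01)/(0.88*h^2 - 0.82*h - 2.0) = (1.6192*h^4 - 3.0176*h^3 - 14.0544*h^2 - 12.1584*h - 1.1862)/(0.7744*h^4 - 1.4432*h^3 - 2.8476*h^2 + 3.28*h + 4.0)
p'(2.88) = -13.15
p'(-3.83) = 1.81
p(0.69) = 0.81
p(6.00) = 22.57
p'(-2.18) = 1.67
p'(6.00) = 1.41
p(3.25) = 22.95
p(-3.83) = -2.39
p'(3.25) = -5.23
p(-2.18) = 0.47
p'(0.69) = -3.66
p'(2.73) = -20.55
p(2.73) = 28.55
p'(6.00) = 1.41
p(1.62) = -14.49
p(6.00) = 22.57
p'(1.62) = -57.26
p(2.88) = 26.08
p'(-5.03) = 1.89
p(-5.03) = -4.62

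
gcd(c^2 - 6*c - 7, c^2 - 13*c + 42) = c - 7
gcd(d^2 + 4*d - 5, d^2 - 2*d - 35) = d + 5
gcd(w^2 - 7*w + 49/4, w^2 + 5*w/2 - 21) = w - 7/2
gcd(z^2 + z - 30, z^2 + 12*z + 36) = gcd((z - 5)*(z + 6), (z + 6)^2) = z + 6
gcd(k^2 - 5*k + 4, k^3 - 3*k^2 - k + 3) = k - 1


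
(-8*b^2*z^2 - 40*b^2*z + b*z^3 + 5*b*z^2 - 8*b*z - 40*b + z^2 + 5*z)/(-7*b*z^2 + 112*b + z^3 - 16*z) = (8*b^2*z^2 + 40*b^2*z - b*z^3 - 5*b*z^2 + 8*b*z + 40*b - z^2 - 5*z)/(7*b*z^2 - 112*b - z^3 + 16*z)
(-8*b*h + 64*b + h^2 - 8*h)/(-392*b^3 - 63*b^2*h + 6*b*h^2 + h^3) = (h - 8)/(49*b^2 + 14*b*h + h^2)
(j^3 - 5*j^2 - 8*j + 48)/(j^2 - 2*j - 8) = (j^2 - j - 12)/(j + 2)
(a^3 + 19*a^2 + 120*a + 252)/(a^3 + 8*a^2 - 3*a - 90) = (a^2 + 13*a + 42)/(a^2 + 2*a - 15)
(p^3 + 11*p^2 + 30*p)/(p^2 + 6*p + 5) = p*(p + 6)/(p + 1)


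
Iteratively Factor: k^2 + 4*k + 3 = (k + 3)*(k + 1)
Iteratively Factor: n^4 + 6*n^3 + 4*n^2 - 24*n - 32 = (n + 2)*(n^3 + 4*n^2 - 4*n - 16) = (n + 2)*(n + 4)*(n^2 - 4) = (n + 2)^2*(n + 4)*(n - 2)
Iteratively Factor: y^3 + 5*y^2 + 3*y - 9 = (y - 1)*(y^2 + 6*y + 9) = (y - 1)*(y + 3)*(y + 3)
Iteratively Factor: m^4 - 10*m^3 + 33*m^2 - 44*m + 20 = (m - 1)*(m^3 - 9*m^2 + 24*m - 20) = (m - 5)*(m - 1)*(m^2 - 4*m + 4) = (m - 5)*(m - 2)*(m - 1)*(m - 2)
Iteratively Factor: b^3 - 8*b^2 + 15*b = (b)*(b^2 - 8*b + 15) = b*(b - 3)*(b - 5)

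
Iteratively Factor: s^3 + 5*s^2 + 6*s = (s + 3)*(s^2 + 2*s) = s*(s + 3)*(s + 2)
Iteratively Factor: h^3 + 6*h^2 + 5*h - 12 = (h + 3)*(h^2 + 3*h - 4) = (h + 3)*(h + 4)*(h - 1)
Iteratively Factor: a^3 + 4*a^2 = (a + 4)*(a^2) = a*(a + 4)*(a)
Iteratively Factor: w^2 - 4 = (w - 2)*(w + 2)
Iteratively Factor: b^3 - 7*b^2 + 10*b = (b - 2)*(b^2 - 5*b) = (b - 5)*(b - 2)*(b)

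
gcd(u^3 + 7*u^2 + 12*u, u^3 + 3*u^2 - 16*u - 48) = u^2 + 7*u + 12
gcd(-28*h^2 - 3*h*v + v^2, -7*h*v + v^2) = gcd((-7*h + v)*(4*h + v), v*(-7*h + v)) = -7*h + v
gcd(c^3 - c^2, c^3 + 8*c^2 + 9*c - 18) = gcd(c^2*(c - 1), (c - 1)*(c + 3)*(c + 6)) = c - 1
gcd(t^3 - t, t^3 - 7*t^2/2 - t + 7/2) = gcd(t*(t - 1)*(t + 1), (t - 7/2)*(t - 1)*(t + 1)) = t^2 - 1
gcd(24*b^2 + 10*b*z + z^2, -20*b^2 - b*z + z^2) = 4*b + z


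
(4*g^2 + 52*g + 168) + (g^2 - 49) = 5*g^2 + 52*g + 119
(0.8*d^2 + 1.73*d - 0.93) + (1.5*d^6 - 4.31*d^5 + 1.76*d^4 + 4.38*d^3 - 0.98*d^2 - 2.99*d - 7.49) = 1.5*d^6 - 4.31*d^5 + 1.76*d^4 + 4.38*d^3 - 0.18*d^2 - 1.26*d - 8.42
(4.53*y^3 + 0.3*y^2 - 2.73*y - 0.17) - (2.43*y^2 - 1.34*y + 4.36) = 4.53*y^3 - 2.13*y^2 - 1.39*y - 4.53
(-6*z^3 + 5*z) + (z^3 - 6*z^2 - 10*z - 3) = -5*z^3 - 6*z^2 - 5*z - 3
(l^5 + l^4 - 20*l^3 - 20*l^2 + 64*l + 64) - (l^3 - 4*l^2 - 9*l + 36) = l^5 + l^4 - 21*l^3 - 16*l^2 + 73*l + 28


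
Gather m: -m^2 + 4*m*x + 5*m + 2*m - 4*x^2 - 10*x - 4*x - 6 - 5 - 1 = -m^2 + m*(4*x + 7) - 4*x^2 - 14*x - 12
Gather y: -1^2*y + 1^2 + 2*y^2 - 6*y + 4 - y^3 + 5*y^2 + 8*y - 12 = -y^3 + 7*y^2 + y - 7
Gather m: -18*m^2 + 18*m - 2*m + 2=-18*m^2 + 16*m + 2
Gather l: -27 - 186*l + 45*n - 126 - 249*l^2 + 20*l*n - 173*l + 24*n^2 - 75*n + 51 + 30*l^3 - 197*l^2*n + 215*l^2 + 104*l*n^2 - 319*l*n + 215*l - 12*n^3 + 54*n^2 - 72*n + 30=30*l^3 + l^2*(-197*n - 34) + l*(104*n^2 - 299*n - 144) - 12*n^3 + 78*n^2 - 102*n - 72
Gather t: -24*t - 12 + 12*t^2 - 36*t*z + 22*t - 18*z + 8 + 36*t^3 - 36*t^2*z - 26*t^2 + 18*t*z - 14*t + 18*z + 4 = 36*t^3 + t^2*(-36*z - 14) + t*(-18*z - 16)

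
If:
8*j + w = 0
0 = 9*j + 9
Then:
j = -1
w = 8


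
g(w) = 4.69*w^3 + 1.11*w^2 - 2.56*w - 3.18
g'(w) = 14.07*w^2 + 2.22*w - 2.56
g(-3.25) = -144.13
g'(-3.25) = 138.84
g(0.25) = -3.68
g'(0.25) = -1.13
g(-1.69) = -18.32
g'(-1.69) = 33.87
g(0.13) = -3.48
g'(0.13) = -2.03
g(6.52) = 1327.23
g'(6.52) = 610.04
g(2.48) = 68.83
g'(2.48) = 89.48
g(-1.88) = -25.61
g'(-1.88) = 43.00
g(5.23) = 684.72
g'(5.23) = 393.91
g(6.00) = 1034.46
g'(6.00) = 517.28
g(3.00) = 125.76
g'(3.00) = 130.73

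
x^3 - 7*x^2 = x^2*(x - 7)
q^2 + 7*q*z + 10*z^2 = (q + 2*z)*(q + 5*z)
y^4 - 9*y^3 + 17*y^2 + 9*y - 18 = (y - 6)*(y - 3)*(y - 1)*(y + 1)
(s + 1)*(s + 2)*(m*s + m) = m*s^3 + 4*m*s^2 + 5*m*s + 2*m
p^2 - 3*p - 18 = (p - 6)*(p + 3)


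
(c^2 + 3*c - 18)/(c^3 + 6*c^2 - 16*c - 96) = (c - 3)/(c^2 - 16)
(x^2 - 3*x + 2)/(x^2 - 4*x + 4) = (x - 1)/(x - 2)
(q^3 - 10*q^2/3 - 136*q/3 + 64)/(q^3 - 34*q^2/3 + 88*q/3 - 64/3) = (q + 6)/(q - 2)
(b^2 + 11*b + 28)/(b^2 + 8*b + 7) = (b + 4)/(b + 1)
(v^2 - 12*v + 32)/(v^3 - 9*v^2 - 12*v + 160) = (v - 4)/(v^2 - v - 20)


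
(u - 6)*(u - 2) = u^2 - 8*u + 12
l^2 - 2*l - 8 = (l - 4)*(l + 2)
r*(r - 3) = r^2 - 3*r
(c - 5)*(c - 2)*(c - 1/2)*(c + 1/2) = c^4 - 7*c^3 + 39*c^2/4 + 7*c/4 - 5/2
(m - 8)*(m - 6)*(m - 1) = m^3 - 15*m^2 + 62*m - 48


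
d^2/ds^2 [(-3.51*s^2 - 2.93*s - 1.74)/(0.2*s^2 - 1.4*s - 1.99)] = (-2.22044604925031e-16*s^4 - 2.2*s^3 - 8.79948*s^2 - 4.07364*s - 19.679782)/(0.008*s^6 - 0.168*s^5 + 0.9372*s^4 + 0.5992*s^3 - 9.32514*s^2 - 16.63242*s - 7.880599)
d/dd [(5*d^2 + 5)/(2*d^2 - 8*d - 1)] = 10*(-4*d^2 - 3*d + 4)/(4*d^4 - 32*d^3 + 60*d^2 + 16*d + 1)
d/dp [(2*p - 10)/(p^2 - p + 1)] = 2*(p^2 - p - (p - 5)*(2*p - 1) + 1)/(p^2 - p + 1)^2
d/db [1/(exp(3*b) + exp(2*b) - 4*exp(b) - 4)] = (-3*exp(2*b) - 2*exp(b) + 4)*exp(b)/(exp(3*b) + exp(2*b) - 4*exp(b) - 4)^2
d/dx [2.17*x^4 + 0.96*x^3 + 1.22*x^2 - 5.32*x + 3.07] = 8.68*x^3 + 2.88*x^2 + 2.44*x - 5.32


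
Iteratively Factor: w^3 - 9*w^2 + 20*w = (w - 4)*(w^2 - 5*w) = (w - 5)*(w - 4)*(w)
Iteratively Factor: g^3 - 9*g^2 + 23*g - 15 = (g - 5)*(g^2 - 4*g + 3) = (g - 5)*(g - 3)*(g - 1)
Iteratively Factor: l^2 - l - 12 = (l + 3)*(l - 4)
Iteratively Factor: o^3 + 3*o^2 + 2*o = (o + 1)*(o^2 + 2*o) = o*(o + 1)*(o + 2)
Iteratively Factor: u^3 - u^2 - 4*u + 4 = (u + 2)*(u^2 - 3*u + 2) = (u - 1)*(u + 2)*(u - 2)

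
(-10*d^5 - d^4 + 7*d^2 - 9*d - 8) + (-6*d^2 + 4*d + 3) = -10*d^5 - d^4 + d^2 - 5*d - 5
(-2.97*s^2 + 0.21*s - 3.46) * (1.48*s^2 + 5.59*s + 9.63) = -4.3956*s^4 - 16.2915*s^3 - 32.548*s^2 - 17.3191*s - 33.3198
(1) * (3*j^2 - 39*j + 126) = 3*j^2 - 39*j + 126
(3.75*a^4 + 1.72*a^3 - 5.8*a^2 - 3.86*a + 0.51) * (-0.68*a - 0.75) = -2.55*a^5 - 3.9821*a^4 + 2.654*a^3 + 6.9748*a^2 + 2.5482*a - 0.3825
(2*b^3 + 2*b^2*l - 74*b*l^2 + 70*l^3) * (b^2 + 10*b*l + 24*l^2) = 2*b^5 + 22*b^4*l - 6*b^3*l^2 - 622*b^2*l^3 - 1076*b*l^4 + 1680*l^5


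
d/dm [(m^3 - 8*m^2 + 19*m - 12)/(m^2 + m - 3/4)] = 4*(4*m^4 + 8*m^3 - 117*m^2 + 144*m - 9)/(16*m^4 + 32*m^3 - 8*m^2 - 24*m + 9)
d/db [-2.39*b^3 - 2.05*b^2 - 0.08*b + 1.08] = -7.17*b^2 - 4.1*b - 0.08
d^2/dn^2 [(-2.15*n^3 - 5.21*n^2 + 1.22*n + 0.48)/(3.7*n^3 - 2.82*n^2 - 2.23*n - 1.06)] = (-187.516*n^6 - 6.22709999999984*n^5 - 356.63634*n^4 - 269.670202*n^3 + 119.507484*n^2 - 6.96885600000001*n - 15.571232)/(50.653*n^9 - 115.8174*n^8 - 3.31446*n^7 + 73.646952*n^6 + 68.357874*n^5 - 14.883006*n^4 - 38.613103*n^3 - 25.319478*n^2 - 7.516884*n - 1.191016)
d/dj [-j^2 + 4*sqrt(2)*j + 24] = -2*j + 4*sqrt(2)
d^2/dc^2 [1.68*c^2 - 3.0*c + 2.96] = 3.36000000000000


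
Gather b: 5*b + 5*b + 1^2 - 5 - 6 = 10*b - 10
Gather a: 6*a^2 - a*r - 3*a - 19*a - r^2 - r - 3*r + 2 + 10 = 6*a^2 + a*(-r - 22) - r^2 - 4*r + 12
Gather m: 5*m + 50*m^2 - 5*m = 50*m^2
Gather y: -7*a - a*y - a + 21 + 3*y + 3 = -8*a + y*(3 - a) + 24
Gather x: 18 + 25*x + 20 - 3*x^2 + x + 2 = -3*x^2 + 26*x + 40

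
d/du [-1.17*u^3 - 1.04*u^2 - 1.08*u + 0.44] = -3.51*u^2 - 2.08*u - 1.08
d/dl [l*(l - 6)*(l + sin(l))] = l*(l - 6)*(cos(l) + 1) + l*(l + sin(l)) + (l - 6)*(l + sin(l))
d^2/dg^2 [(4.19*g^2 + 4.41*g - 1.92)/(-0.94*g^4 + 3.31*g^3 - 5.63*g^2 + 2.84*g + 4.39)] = (-22.213704*g^8 + 31.460484*g^7 + 206.007142*g^6 - 743.374146*g^5 + 679.134558*g^4 - 435.207095999999*g^3 + 716.14029*g^2 - 1005.568974*g + 74.344226)/(0.830584*g^12 - 8.774148*g^11 + 45.820206*g^10 - 148.896055*g^9 + 315.815031*g^8 - 416.321001*g^7 + 235.055666*g^6 + 211.02207*g^5 - 474.479403*g^4 + 206.877271*g^3 + 219.281817*g^2 - 164.198292*g - 84.604519)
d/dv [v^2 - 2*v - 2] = 2*v - 2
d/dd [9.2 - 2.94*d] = -2.94000000000000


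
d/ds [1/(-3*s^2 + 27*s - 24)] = (2*s - 9)/(3*(s^2 - 9*s + 8)^2)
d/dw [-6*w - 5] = -6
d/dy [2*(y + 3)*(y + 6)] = 4*y + 18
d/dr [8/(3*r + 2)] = -24/(3*r + 2)^2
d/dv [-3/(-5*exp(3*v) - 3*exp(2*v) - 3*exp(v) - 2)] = (-45*exp(2*v) - 18*exp(v) - 9)*exp(v)/(5*exp(3*v) + 3*exp(2*v) + 3*exp(v) + 2)^2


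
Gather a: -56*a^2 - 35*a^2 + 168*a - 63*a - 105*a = -91*a^2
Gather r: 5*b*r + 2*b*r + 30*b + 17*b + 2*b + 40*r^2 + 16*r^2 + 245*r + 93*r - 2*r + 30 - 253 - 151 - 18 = 49*b + 56*r^2 + r*(7*b + 336) - 392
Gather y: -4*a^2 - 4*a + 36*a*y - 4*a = -4*a^2 + 36*a*y - 8*a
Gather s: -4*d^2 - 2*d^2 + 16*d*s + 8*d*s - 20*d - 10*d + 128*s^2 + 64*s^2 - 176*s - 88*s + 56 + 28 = -6*d^2 - 30*d + 192*s^2 + s*(24*d - 264) + 84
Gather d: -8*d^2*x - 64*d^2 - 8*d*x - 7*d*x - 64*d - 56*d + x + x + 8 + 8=d^2*(-8*x - 64) + d*(-15*x - 120) + 2*x + 16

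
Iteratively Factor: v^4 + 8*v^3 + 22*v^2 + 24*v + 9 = (v + 3)*(v^3 + 5*v^2 + 7*v + 3) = (v + 3)^2*(v^2 + 2*v + 1) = (v + 1)*(v + 3)^2*(v + 1)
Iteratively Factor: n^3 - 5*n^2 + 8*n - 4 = (n - 2)*(n^2 - 3*n + 2) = (n - 2)^2*(n - 1)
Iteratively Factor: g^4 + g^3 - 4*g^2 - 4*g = (g + 2)*(g^3 - g^2 - 2*g) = g*(g + 2)*(g^2 - g - 2) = g*(g - 2)*(g + 2)*(g + 1)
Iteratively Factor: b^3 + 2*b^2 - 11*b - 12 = (b + 1)*(b^2 + b - 12) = (b + 1)*(b + 4)*(b - 3)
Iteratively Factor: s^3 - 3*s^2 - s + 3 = (s - 1)*(s^2 - 2*s - 3) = (s - 1)*(s + 1)*(s - 3)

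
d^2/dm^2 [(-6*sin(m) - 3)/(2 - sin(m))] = 15*(-2*sin(m) + cos(m)^2 + 1)/(sin(m) - 2)^3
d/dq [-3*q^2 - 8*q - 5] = -6*q - 8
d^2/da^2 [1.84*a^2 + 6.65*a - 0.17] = 3.68000000000000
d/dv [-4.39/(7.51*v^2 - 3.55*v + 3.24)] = (65.9378*v - 15.5845)/(7.51*v^2 - 3.55*v + 3.24)^2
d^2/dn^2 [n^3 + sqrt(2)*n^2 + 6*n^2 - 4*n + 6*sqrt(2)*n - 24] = 6*n + 2*sqrt(2) + 12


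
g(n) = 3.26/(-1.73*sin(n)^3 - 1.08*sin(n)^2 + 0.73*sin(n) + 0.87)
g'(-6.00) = 0.96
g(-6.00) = 3.42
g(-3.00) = 4.34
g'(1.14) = 17.45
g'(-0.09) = -4.51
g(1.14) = -4.97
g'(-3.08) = 4.07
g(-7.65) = 4.38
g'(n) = 3.26*(5.19*sin(n)^2*cos(n) + 2.16*sin(n)*cos(n) - 0.73*cos(n))/(-1.73*sin(n)^3 - 1.08*sin(n)^2 + 0.73*sin(n) + 0.87)^2 = (16.9194*sin(n)^2 + 7.0416*sin(n) - 2.3798)*cos(n)/(1.73*sin(n)^3 + 1.08*sin(n)^2 - 0.73*sin(n) - 0.87)^2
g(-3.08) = 3.97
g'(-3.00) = 5.34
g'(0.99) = 103.25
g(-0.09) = 4.09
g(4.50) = 4.40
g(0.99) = -11.42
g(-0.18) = 4.56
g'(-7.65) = 2.54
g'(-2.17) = -7.40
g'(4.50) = -2.66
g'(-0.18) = -5.97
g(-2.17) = 6.46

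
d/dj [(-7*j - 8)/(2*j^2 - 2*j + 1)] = (14*j^2 + 32*j - 23)/(4*j^4 - 8*j^3 + 8*j^2 - 4*j + 1)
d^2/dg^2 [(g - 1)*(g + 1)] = 2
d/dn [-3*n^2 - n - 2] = -6*n - 1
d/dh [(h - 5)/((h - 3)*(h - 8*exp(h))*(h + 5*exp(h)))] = ((5 - h)*(h - 8*exp(h))*(h + 5*exp(h)) - (h - 5)*(h - 3)*(h - 8*exp(h))*(5*exp(h) + 1) + (h - 5)*(h - 3)*(h + 5*exp(h))*(8*exp(h) - 1) + (h - 3)*(h - 8*exp(h))*(h + 5*exp(h)))/((h - 3)^2*(h - 8*exp(h))^2*(h + 5*exp(h))^2)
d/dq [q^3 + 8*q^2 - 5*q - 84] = 3*q^2 + 16*q - 5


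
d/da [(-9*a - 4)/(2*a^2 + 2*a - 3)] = (18*a^2 + 16*a + 35)/(4*a^4 + 8*a^3 - 8*a^2 - 12*a + 9)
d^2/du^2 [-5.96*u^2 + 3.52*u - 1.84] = -11.9200000000000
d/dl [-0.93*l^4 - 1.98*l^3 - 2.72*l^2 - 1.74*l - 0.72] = -3.72*l^3 - 5.94*l^2 - 5.44*l - 1.74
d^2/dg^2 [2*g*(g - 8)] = 4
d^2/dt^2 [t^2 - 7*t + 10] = 2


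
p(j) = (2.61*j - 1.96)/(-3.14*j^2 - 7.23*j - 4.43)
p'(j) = (2.61*j - 1.96)*(6.28*j + 7.23)/(-3.14*j^2 - 7.23*j - 4.43)^2 + 2.61/(-3.14*j^2 - 7.23*j - 4.43) = (8.1954*j^2 - 12.3088*j - 25.7331)/(9.8596*j^4 + 45.4044*j^3 + 80.0933*j^2 + 64.0578*j + 19.6249)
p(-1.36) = 13.61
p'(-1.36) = 37.60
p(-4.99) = 0.32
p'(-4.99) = 0.11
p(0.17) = 0.26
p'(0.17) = -0.83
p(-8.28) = 0.15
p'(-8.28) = 0.02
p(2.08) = -0.10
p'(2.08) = -0.01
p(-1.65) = 5.97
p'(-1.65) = 15.34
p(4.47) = -0.10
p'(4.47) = 0.01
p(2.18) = -0.11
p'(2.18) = -0.01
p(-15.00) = 0.07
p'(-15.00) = 0.01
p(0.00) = 0.44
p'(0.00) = -1.31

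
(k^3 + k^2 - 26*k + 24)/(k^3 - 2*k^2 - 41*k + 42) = (k - 4)/(k - 7)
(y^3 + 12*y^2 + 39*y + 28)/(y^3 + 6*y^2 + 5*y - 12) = (y^2 + 8*y + 7)/(y^2 + 2*y - 3)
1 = 1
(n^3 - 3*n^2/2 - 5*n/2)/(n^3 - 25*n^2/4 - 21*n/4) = 2*(-2*n^2 + 3*n + 5)/(-4*n^2 + 25*n + 21)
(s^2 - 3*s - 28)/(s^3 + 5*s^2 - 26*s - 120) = (s - 7)/(s^2 + s - 30)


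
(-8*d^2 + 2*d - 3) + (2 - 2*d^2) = -10*d^2 + 2*d - 1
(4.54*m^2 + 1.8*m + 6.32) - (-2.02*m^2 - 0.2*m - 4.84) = 6.56*m^2 + 2.0*m + 11.16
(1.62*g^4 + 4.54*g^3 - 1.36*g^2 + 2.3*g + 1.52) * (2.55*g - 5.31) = 4.131*g^5 + 2.9748*g^4 - 27.5754*g^3 + 13.0866*g^2 - 8.337*g - 8.0712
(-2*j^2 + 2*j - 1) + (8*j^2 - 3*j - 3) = 6*j^2 - j - 4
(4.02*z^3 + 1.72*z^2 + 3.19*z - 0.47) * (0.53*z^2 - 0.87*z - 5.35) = 2.1306*z^5 - 2.5858*z^4 - 21.3127*z^3 - 12.2264*z^2 - 16.6576*z + 2.5145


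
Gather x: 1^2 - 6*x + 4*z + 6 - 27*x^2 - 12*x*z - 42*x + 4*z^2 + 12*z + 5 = -27*x^2 + x*(-12*z - 48) + 4*z^2 + 16*z + 12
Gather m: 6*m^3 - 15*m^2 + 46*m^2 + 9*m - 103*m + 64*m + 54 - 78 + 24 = 6*m^3 + 31*m^2 - 30*m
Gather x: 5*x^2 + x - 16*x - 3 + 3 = 5*x^2 - 15*x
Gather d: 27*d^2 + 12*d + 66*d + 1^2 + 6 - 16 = 27*d^2 + 78*d - 9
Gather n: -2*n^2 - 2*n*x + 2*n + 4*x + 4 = -2*n^2 + n*(2 - 2*x) + 4*x + 4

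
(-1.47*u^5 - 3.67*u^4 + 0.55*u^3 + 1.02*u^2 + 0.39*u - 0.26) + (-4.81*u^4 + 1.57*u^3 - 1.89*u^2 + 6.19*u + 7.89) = -1.47*u^5 - 8.48*u^4 + 2.12*u^3 - 0.87*u^2 + 6.58*u + 7.63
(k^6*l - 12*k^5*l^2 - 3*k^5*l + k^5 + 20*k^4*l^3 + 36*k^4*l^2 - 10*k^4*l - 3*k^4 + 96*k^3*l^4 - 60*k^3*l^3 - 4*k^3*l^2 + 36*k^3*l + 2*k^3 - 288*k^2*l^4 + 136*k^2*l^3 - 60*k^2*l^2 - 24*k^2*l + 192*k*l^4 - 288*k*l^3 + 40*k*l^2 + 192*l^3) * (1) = k^6*l - 12*k^5*l^2 - 3*k^5*l + k^5 + 20*k^4*l^3 + 36*k^4*l^2 - 10*k^4*l - 3*k^4 + 96*k^3*l^4 - 60*k^3*l^3 - 4*k^3*l^2 + 36*k^3*l + 2*k^3 - 288*k^2*l^4 + 136*k^2*l^3 - 60*k^2*l^2 - 24*k^2*l + 192*k*l^4 - 288*k*l^3 + 40*k*l^2 + 192*l^3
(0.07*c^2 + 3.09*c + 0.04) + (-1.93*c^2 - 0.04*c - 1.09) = -1.86*c^2 + 3.05*c - 1.05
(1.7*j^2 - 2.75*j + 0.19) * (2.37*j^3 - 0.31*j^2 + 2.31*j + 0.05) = 4.029*j^5 - 7.0445*j^4 + 5.2298*j^3 - 6.3264*j^2 + 0.3014*j + 0.0095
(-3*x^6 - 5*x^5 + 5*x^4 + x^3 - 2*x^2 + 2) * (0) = 0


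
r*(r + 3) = r^2 + 3*r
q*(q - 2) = q^2 - 2*q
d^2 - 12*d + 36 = (d - 6)^2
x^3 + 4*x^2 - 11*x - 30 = (x - 3)*(x + 2)*(x + 5)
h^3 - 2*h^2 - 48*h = h*(h - 8)*(h + 6)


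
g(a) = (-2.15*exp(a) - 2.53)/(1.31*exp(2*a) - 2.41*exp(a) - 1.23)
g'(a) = (-2.15*exp(a) - 2.53)*(-2.62*exp(2*a) + 2.41*exp(a))/(1.31*exp(2*a) - 2.41*exp(a) - 1.23)^2 - 2.15*exp(a)/(1.31*exp(2*a) - 2.41*exp(a) - 1.23) = (2.8165*exp(2*a) + 6.6286*exp(a) - 3.4528)*exp(a)/(1.7161*exp(4*a) - 6.3142*exp(3*a) + 2.5855*exp(2*a) + 5.9286*exp(a) + 1.5129)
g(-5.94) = 2.05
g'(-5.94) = -0.01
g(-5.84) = 2.05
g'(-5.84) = -0.01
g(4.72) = -0.02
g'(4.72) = 0.02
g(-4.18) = 2.02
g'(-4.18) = -0.03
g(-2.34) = 1.89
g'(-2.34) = -0.13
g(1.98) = -0.36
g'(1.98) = 0.56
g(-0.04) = 1.97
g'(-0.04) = 0.97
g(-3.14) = 1.97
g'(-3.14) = -0.08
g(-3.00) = 1.96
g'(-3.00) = -0.09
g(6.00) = 0.00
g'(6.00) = 0.00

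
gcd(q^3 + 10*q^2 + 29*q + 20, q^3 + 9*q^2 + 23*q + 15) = q^2 + 6*q + 5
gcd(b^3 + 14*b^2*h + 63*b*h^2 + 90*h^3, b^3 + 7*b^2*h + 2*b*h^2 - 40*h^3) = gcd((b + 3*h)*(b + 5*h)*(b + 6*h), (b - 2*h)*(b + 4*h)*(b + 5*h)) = b + 5*h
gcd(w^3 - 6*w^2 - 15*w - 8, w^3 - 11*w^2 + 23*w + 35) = w + 1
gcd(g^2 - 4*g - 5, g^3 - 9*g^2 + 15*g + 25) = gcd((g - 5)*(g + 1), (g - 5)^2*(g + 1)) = g^2 - 4*g - 5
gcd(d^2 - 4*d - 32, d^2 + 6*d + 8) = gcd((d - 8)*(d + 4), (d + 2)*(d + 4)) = d + 4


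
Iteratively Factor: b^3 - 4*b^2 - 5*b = (b + 1)*(b^2 - 5*b) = b*(b + 1)*(b - 5)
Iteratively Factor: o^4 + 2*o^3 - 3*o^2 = (o)*(o^3 + 2*o^2 - 3*o) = o*(o - 1)*(o^2 + 3*o) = o^2*(o - 1)*(o + 3)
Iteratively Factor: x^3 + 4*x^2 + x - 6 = (x + 2)*(x^2 + 2*x - 3) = (x + 2)*(x + 3)*(x - 1)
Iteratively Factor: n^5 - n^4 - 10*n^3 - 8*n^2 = (n)*(n^4 - n^3 - 10*n^2 - 8*n) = n^2*(n^3 - n^2 - 10*n - 8) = n^2*(n + 1)*(n^2 - 2*n - 8) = n^2*(n - 4)*(n + 1)*(n + 2)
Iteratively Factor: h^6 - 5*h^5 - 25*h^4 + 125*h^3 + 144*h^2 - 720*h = (h - 3)*(h^5 - 2*h^4 - 31*h^3 + 32*h^2 + 240*h) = (h - 3)*(h + 4)*(h^4 - 6*h^3 - 7*h^2 + 60*h) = (h - 4)*(h - 3)*(h + 4)*(h^3 - 2*h^2 - 15*h) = h*(h - 4)*(h - 3)*(h + 4)*(h^2 - 2*h - 15) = h*(h - 4)*(h - 3)*(h + 3)*(h + 4)*(h - 5)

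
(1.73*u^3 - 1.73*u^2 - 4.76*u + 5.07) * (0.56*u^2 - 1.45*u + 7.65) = 0.9688*u^5 - 3.4773*u^4 + 13.0774*u^3 - 3.4933*u^2 - 43.7655*u + 38.7855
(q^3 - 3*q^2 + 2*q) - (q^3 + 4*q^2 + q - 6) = -7*q^2 + q + 6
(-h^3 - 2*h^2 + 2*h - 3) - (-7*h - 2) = -h^3 - 2*h^2 + 9*h - 1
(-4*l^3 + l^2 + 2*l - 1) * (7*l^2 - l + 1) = -28*l^5 + 11*l^4 + 9*l^3 - 8*l^2 + 3*l - 1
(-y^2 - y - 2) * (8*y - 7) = -8*y^3 - y^2 - 9*y + 14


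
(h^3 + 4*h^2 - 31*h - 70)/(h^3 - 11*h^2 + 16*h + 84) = (h^2 + 2*h - 35)/(h^2 - 13*h + 42)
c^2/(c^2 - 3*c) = c/(c - 3)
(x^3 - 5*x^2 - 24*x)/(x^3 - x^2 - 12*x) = (x - 8)/(x - 4)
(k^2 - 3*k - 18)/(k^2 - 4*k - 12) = (k + 3)/(k + 2)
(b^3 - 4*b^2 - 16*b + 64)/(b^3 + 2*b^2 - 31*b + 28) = (b^2 - 16)/(b^2 + 6*b - 7)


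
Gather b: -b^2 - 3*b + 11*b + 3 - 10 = -b^2 + 8*b - 7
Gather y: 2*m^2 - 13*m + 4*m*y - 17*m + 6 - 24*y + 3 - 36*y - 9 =2*m^2 - 30*m + y*(4*m - 60)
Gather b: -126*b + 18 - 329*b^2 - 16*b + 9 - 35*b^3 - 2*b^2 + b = -35*b^3 - 331*b^2 - 141*b + 27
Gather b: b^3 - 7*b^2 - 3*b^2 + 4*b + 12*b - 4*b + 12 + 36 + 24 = b^3 - 10*b^2 + 12*b + 72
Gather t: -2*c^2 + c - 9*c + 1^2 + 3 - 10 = -2*c^2 - 8*c - 6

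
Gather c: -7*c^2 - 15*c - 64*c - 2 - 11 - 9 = -7*c^2 - 79*c - 22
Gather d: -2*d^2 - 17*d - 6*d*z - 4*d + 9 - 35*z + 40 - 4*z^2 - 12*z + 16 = -2*d^2 + d*(-6*z - 21) - 4*z^2 - 47*z + 65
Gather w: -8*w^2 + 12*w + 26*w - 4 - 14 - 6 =-8*w^2 + 38*w - 24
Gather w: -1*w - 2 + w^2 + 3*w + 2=w^2 + 2*w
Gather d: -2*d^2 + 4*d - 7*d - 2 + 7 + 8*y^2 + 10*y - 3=-2*d^2 - 3*d + 8*y^2 + 10*y + 2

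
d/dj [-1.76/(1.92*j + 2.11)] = 3.3792/(1.92*j + 2.11)^2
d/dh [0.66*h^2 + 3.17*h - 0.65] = 1.32*h + 3.17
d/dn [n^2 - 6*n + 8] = 2*n - 6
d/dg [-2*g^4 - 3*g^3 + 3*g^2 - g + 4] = -8*g^3 - 9*g^2 + 6*g - 1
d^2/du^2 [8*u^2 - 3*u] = 16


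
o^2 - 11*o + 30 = (o - 6)*(o - 5)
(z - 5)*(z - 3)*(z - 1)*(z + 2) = z^4 - 7*z^3 + 5*z^2 + 31*z - 30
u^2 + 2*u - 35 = (u - 5)*(u + 7)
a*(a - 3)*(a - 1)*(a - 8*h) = a^4 - 8*a^3*h - 4*a^3 + 32*a^2*h + 3*a^2 - 24*a*h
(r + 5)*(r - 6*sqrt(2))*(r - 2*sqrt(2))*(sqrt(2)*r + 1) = sqrt(2)*r^4 - 15*r^3 + 5*sqrt(2)*r^3 - 75*r^2 + 16*sqrt(2)*r^2 + 24*r + 80*sqrt(2)*r + 120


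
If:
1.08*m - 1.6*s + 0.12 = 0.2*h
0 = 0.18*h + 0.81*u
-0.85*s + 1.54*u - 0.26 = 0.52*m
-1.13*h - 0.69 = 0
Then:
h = -0.61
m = -0.16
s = 0.04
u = 0.14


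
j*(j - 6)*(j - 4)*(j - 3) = j^4 - 13*j^3 + 54*j^2 - 72*j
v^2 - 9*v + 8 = (v - 8)*(v - 1)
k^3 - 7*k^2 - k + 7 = (k - 7)*(k - 1)*(k + 1)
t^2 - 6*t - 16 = (t - 8)*(t + 2)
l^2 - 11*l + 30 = (l - 6)*(l - 5)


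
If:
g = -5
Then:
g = -5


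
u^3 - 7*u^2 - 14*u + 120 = (u - 6)*(u - 5)*(u + 4)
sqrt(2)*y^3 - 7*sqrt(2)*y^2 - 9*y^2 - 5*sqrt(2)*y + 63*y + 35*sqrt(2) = (y - 7)*(y - 5*sqrt(2))*(sqrt(2)*y + 1)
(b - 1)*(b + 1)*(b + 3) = b^3 + 3*b^2 - b - 3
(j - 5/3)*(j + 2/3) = j^2 - j - 10/9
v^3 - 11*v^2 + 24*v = v*(v - 8)*(v - 3)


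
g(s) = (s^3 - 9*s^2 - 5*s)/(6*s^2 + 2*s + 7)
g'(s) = (-12*s - 2)*(s^3 - 9*s^2 - 5*s)/(6*s^2 + 2*s + 7)^2 + (3*s^2 - 18*s - 5)/(6*s^2 + 2*s + 7) = (6*s^4 + 4*s^3 + 33*s^2 - 126*s - 35)/(36*s^4 + 24*s^3 + 88*s^2 + 28*s + 49)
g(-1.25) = -0.70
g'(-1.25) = 0.94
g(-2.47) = -1.49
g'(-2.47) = 0.43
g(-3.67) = -1.89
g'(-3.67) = 0.27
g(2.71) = -1.06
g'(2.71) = 0.08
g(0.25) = -0.23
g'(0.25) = -1.04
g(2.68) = -1.06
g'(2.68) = 0.08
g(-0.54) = -0.01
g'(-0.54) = 0.72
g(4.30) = -0.86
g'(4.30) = 0.15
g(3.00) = -1.03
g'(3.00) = 0.11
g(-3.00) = -1.69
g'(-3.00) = 0.34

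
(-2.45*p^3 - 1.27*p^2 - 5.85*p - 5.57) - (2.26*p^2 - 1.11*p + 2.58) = -2.45*p^3 - 3.53*p^2 - 4.74*p - 8.15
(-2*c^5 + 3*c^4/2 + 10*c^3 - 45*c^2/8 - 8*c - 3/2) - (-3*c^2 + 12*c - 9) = -2*c^5 + 3*c^4/2 + 10*c^3 - 21*c^2/8 - 20*c + 15/2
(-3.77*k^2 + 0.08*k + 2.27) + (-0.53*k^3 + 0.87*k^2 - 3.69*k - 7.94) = -0.53*k^3 - 2.9*k^2 - 3.61*k - 5.67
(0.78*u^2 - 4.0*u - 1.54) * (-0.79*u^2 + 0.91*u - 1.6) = -0.6162*u^4 + 3.8698*u^3 - 3.6714*u^2 + 4.9986*u + 2.464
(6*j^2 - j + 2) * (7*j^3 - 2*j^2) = 42*j^5 - 19*j^4 + 16*j^3 - 4*j^2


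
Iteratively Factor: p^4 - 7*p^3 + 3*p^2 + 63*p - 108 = (p - 3)*(p^3 - 4*p^2 - 9*p + 36) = (p - 3)*(p + 3)*(p^2 - 7*p + 12) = (p - 4)*(p - 3)*(p + 3)*(p - 3)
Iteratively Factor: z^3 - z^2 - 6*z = (z + 2)*(z^2 - 3*z) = z*(z + 2)*(z - 3)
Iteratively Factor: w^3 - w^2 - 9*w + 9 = (w - 1)*(w^2 - 9) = (w - 1)*(w + 3)*(w - 3)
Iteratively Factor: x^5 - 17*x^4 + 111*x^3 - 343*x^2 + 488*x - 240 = (x - 4)*(x^4 - 13*x^3 + 59*x^2 - 107*x + 60) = (x - 4)*(x - 1)*(x^3 - 12*x^2 + 47*x - 60) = (x - 4)^2*(x - 1)*(x^2 - 8*x + 15) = (x - 5)*(x - 4)^2*(x - 1)*(x - 3)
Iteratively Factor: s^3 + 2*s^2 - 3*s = (s - 1)*(s^2 + 3*s) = s*(s - 1)*(s + 3)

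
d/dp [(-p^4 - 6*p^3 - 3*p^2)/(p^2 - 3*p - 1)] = p*(-2*p^4 + 3*p^3 + 40*p^2 + 27*p + 6)/(p^4 - 6*p^3 + 7*p^2 + 6*p + 1)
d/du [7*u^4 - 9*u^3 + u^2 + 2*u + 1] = 28*u^3 - 27*u^2 + 2*u + 2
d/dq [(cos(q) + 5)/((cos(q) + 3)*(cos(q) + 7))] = (cos(q)^2 + 10*cos(q) + 29)*sin(q)/((cos(q) + 3)^2*(cos(q) + 7)^2)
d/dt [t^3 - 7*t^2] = t*(3*t - 14)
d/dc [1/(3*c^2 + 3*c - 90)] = (-2*c - 1)/(3*(c^2 + c - 30)^2)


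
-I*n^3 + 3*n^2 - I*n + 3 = (n - I)*(n + 3*I)*(-I*n + 1)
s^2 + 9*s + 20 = (s + 4)*(s + 5)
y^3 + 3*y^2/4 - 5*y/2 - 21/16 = (y - 3/2)*(y + 1/2)*(y + 7/4)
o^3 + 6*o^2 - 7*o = o*(o - 1)*(o + 7)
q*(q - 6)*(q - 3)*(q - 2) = q^4 - 11*q^3 + 36*q^2 - 36*q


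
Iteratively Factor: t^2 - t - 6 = (t + 2)*(t - 3)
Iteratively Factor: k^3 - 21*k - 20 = (k + 4)*(k^2 - 4*k - 5) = (k + 1)*(k + 4)*(k - 5)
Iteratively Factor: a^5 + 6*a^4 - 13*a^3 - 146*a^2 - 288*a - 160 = (a + 1)*(a^4 + 5*a^3 - 18*a^2 - 128*a - 160) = (a + 1)*(a + 4)*(a^3 + a^2 - 22*a - 40) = (a + 1)*(a + 2)*(a + 4)*(a^2 - a - 20) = (a + 1)*(a + 2)*(a + 4)^2*(a - 5)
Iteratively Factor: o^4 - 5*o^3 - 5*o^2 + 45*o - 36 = (o - 4)*(o^3 - o^2 - 9*o + 9) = (o - 4)*(o - 3)*(o^2 + 2*o - 3) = (o - 4)*(o - 3)*(o - 1)*(o + 3)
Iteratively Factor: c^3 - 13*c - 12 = (c + 1)*(c^2 - c - 12) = (c + 1)*(c + 3)*(c - 4)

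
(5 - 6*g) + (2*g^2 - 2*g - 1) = 2*g^2 - 8*g + 4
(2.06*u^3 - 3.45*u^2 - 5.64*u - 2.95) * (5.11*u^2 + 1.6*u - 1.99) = 10.5266*u^5 - 14.3335*u^4 - 38.4398*u^3 - 17.233*u^2 + 6.5036*u + 5.8705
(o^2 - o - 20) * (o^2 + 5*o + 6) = o^4 + 4*o^3 - 19*o^2 - 106*o - 120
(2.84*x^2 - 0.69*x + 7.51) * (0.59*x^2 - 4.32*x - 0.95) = 1.6756*x^4 - 12.6759*x^3 + 4.7137*x^2 - 31.7877*x - 7.1345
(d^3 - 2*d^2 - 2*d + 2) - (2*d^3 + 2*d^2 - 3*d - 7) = -d^3 - 4*d^2 + d + 9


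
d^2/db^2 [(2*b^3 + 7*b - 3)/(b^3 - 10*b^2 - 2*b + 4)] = 2*(20*b^6 + 33*b^5 - 276*b^4 + 1042*b^3 - 1098*b^2 + 792*b - 76)/(b^9 - 30*b^8 + 294*b^7 - 868*b^6 - 828*b^5 + 1032*b^4 + 520*b^3 - 432*b^2 - 96*b + 64)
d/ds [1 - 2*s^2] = -4*s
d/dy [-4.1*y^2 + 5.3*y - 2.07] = 5.3 - 8.2*y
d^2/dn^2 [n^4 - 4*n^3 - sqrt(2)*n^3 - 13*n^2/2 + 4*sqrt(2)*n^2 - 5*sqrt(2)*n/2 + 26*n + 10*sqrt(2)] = 12*n^2 - 24*n - 6*sqrt(2)*n - 13 + 8*sqrt(2)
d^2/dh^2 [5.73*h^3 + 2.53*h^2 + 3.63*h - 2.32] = 34.38*h + 5.06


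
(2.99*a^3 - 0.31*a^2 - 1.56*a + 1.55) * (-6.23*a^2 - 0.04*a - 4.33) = -18.6277*a^5 + 1.8117*a^4 - 3.2155*a^3 - 8.2518*a^2 + 6.6928*a - 6.7115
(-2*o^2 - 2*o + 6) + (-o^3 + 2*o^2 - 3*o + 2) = -o^3 - 5*o + 8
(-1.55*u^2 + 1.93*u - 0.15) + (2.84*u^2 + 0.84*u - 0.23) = 1.29*u^2 + 2.77*u - 0.38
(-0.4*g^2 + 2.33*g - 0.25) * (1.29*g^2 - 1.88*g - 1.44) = -0.516*g^4 + 3.7577*g^3 - 4.1269*g^2 - 2.8852*g + 0.36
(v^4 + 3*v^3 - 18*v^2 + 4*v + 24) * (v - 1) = v^5 + 2*v^4 - 21*v^3 + 22*v^2 + 20*v - 24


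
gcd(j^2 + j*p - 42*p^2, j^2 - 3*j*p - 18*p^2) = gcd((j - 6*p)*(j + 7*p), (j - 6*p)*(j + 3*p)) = -j + 6*p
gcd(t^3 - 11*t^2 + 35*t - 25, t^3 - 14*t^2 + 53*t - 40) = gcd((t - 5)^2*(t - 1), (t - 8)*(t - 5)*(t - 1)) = t^2 - 6*t + 5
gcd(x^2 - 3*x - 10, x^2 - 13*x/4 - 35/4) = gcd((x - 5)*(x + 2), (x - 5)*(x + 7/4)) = x - 5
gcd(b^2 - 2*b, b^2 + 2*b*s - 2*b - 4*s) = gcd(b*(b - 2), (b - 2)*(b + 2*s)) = b - 2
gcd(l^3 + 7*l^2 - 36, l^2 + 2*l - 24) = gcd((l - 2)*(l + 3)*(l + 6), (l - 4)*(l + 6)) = l + 6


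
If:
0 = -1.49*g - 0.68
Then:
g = -0.46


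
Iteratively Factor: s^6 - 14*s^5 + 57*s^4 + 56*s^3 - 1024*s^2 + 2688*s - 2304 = (s - 3)*(s^5 - 11*s^4 + 24*s^3 + 128*s^2 - 640*s + 768) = (s - 4)*(s - 3)*(s^4 - 7*s^3 - 4*s^2 + 112*s - 192) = (s - 4)*(s - 3)*(s + 4)*(s^3 - 11*s^2 + 40*s - 48) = (s - 4)^2*(s - 3)*(s + 4)*(s^2 - 7*s + 12) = (s - 4)^3*(s - 3)*(s + 4)*(s - 3)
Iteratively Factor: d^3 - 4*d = (d + 2)*(d^2 - 2*d) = d*(d + 2)*(d - 2)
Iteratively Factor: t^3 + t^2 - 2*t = (t - 1)*(t^2 + 2*t) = (t - 1)*(t + 2)*(t)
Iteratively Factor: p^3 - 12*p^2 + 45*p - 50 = (p - 5)*(p^2 - 7*p + 10) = (p - 5)^2*(p - 2)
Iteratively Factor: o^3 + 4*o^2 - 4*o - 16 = (o - 2)*(o^2 + 6*o + 8) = (o - 2)*(o + 2)*(o + 4)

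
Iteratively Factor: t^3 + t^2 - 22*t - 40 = (t + 2)*(t^2 - t - 20) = (t - 5)*(t + 2)*(t + 4)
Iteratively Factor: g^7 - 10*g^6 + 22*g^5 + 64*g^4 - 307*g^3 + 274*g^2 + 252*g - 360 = (g - 2)*(g^6 - 8*g^5 + 6*g^4 + 76*g^3 - 155*g^2 - 36*g + 180) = (g - 2)*(g + 1)*(g^5 - 9*g^4 + 15*g^3 + 61*g^2 - 216*g + 180) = (g - 2)^2*(g + 1)*(g^4 - 7*g^3 + g^2 + 63*g - 90) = (g - 5)*(g - 2)^2*(g + 1)*(g^3 - 2*g^2 - 9*g + 18) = (g - 5)*(g - 2)^3*(g + 1)*(g^2 - 9) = (g - 5)*(g - 3)*(g - 2)^3*(g + 1)*(g + 3)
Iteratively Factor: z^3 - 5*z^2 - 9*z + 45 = (z - 5)*(z^2 - 9) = (z - 5)*(z - 3)*(z + 3)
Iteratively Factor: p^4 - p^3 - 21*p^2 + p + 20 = (p - 1)*(p^3 - 21*p - 20) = (p - 1)*(p + 4)*(p^2 - 4*p - 5) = (p - 1)*(p + 1)*(p + 4)*(p - 5)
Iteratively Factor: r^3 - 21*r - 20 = (r + 1)*(r^2 - r - 20) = (r + 1)*(r + 4)*(r - 5)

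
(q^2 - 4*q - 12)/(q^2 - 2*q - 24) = (q + 2)/(q + 4)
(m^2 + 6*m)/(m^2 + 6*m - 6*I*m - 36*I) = m/(m - 6*I)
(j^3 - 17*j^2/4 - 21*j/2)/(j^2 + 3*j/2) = (4*j^2 - 17*j - 42)/(2*(2*j + 3))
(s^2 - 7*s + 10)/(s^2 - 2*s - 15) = (s - 2)/(s + 3)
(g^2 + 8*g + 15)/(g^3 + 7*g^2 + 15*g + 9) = (g + 5)/(g^2 + 4*g + 3)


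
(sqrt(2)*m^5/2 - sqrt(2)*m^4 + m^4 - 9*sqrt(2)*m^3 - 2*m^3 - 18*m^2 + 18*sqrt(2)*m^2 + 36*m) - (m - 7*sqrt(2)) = sqrt(2)*m^5/2 - sqrt(2)*m^4 + m^4 - 9*sqrt(2)*m^3 - 2*m^3 - 18*m^2 + 18*sqrt(2)*m^2 + 35*m + 7*sqrt(2)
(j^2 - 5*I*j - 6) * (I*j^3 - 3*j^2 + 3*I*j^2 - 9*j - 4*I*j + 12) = I*j^5 + 2*j^4 + 3*I*j^4 + 6*j^3 + 5*I*j^3 + 10*j^2 + 27*I*j^2 + 54*j - 36*I*j - 72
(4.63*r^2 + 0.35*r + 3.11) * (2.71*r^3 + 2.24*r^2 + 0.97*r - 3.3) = 12.5473*r^5 + 11.3197*r^4 + 13.7032*r^3 - 7.9731*r^2 + 1.8617*r - 10.263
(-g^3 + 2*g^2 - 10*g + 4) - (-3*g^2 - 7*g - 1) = -g^3 + 5*g^2 - 3*g + 5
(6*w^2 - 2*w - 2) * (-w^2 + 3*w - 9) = -6*w^4 + 20*w^3 - 58*w^2 + 12*w + 18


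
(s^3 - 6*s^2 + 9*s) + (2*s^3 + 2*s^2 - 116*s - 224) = 3*s^3 - 4*s^2 - 107*s - 224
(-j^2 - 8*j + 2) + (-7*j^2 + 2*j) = -8*j^2 - 6*j + 2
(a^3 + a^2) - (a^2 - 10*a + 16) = a^3 + 10*a - 16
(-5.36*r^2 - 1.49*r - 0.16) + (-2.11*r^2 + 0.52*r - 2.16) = -7.47*r^2 - 0.97*r - 2.32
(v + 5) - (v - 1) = 6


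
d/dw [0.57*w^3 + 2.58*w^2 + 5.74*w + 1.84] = 1.71*w^2 + 5.16*w + 5.74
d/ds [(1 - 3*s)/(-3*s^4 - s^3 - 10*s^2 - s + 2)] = (9*s^4 + 3*s^3 + 30*s^2 + 3*s - (3*s - 1)*(12*s^3 + 3*s^2 + 20*s + 1) - 6)/(3*s^4 + s^3 + 10*s^2 + s - 2)^2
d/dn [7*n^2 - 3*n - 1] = 14*n - 3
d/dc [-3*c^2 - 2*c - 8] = -6*c - 2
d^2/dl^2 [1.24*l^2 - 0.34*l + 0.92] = 2.48000000000000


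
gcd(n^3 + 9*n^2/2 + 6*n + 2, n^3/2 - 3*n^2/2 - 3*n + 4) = n + 2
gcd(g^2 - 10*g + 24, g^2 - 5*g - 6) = g - 6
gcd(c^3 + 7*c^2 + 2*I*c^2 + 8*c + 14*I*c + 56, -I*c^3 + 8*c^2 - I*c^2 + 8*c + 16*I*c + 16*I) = c + 4*I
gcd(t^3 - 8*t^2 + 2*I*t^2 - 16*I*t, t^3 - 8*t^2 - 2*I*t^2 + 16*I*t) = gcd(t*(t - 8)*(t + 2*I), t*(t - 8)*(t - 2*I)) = t^2 - 8*t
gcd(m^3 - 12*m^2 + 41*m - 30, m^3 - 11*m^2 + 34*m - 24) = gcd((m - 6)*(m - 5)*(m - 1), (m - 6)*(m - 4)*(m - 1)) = m^2 - 7*m + 6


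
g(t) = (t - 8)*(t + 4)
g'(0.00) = -4.00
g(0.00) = -32.00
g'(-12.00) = -28.00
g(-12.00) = 160.00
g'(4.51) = 5.02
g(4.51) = -29.70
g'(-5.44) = -14.88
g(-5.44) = 19.35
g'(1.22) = -1.56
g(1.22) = -35.39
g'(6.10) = 8.20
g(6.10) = -19.19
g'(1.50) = -1.00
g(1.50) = -35.75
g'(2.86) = 1.72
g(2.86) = -35.26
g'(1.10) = -1.80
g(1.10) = -35.19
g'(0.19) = -3.62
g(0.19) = -32.72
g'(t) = 2*t - 4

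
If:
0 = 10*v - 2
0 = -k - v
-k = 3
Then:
No Solution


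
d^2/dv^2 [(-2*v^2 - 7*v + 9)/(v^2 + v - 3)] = 2*(-5*v^3 + 9*v^2 - 36*v - 3)/(v^6 + 3*v^5 - 6*v^4 - 17*v^3 + 18*v^2 + 27*v - 27)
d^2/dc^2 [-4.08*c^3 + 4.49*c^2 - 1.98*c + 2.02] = 8.98 - 24.48*c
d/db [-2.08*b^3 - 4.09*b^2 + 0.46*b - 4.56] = -6.24*b^2 - 8.18*b + 0.46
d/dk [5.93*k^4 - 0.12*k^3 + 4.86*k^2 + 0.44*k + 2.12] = 23.72*k^3 - 0.36*k^2 + 9.72*k + 0.44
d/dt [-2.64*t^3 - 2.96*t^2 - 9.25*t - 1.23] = -7.92*t^2 - 5.92*t - 9.25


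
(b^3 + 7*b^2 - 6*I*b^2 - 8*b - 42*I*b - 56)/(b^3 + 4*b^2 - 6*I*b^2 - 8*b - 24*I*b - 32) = (b + 7)/(b + 4)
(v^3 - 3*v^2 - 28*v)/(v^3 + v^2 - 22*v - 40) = v*(v - 7)/(v^2 - 3*v - 10)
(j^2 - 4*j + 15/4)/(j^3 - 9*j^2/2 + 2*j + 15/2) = (j - 3/2)/(j^2 - 2*j - 3)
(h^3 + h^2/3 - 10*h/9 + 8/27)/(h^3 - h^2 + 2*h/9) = (h + 4/3)/h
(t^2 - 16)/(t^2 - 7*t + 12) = (t + 4)/(t - 3)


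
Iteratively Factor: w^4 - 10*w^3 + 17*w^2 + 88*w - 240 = (w - 5)*(w^3 - 5*w^2 - 8*w + 48) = (w - 5)*(w + 3)*(w^2 - 8*w + 16) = (w - 5)*(w - 4)*(w + 3)*(w - 4)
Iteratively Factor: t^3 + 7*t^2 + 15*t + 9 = (t + 3)*(t^2 + 4*t + 3) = (t + 1)*(t + 3)*(t + 3)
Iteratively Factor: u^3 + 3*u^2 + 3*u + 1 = (u + 1)*(u^2 + 2*u + 1) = (u + 1)^2*(u + 1)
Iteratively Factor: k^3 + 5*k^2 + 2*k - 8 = (k - 1)*(k^2 + 6*k + 8) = (k - 1)*(k + 4)*(k + 2)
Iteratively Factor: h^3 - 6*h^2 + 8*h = (h - 2)*(h^2 - 4*h) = h*(h - 2)*(h - 4)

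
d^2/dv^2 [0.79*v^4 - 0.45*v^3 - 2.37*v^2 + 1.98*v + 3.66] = 9.48*v^2 - 2.7*v - 4.74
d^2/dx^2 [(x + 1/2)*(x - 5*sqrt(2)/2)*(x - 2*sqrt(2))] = 6*x - 9*sqrt(2) + 1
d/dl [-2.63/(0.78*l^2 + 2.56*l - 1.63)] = (4.1028*l + 6.7328)/(0.78*l^2 + 2.56*l - 1.63)^2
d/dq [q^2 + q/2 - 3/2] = 2*q + 1/2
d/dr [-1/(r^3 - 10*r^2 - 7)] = r*(3*r - 20)/(-r^3 + 10*r^2 + 7)^2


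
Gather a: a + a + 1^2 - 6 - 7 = 2*a - 12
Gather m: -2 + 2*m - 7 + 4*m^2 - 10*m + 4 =4*m^2 - 8*m - 5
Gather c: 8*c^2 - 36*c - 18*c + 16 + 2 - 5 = 8*c^2 - 54*c + 13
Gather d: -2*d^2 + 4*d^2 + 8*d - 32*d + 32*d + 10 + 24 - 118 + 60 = 2*d^2 + 8*d - 24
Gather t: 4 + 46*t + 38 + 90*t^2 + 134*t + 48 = 90*t^2 + 180*t + 90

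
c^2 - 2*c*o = c*(c - 2*o)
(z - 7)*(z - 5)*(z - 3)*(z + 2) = z^4 - 13*z^3 + 41*z^2 + 37*z - 210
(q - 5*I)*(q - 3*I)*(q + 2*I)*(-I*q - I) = -I*q^4 - 6*q^3 - I*q^3 - 6*q^2 - I*q^2 - 30*q - I*q - 30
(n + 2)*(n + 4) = n^2 + 6*n + 8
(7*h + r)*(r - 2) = 7*h*r - 14*h + r^2 - 2*r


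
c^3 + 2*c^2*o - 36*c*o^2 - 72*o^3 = (c - 6*o)*(c + 2*o)*(c + 6*o)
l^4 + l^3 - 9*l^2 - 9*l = l*(l - 3)*(l + 1)*(l + 3)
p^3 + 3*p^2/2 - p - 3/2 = (p - 1)*(p + 1)*(p + 3/2)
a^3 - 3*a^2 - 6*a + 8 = (a - 4)*(a - 1)*(a + 2)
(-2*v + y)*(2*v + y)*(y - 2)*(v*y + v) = -4*v^3*y^2 + 4*v^3*y + 8*v^3 + v*y^4 - v*y^3 - 2*v*y^2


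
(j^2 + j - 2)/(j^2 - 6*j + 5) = (j + 2)/(j - 5)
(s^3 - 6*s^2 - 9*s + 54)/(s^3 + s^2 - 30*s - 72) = (s - 3)/(s + 4)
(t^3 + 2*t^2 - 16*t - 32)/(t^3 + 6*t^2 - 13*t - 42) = (t^2 - 16)/(t^2 + 4*t - 21)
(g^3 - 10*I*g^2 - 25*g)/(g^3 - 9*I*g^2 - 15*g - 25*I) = g/(g + I)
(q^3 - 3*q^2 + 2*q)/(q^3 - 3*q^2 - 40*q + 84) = q*(q - 1)/(q^2 - q - 42)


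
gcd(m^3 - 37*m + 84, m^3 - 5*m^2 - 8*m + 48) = m - 4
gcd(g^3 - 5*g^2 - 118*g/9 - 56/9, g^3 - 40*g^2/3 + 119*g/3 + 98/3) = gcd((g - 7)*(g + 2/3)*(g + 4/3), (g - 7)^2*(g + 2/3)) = g^2 - 19*g/3 - 14/3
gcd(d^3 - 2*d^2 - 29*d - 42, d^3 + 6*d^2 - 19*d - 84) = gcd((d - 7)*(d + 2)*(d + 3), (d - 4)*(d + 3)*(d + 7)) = d + 3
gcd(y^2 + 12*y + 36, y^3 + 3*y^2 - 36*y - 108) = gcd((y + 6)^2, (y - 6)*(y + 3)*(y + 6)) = y + 6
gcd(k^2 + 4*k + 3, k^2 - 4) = 1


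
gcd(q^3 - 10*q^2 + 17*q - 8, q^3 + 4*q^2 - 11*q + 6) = q^2 - 2*q + 1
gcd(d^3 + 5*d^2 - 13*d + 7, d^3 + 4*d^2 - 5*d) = d - 1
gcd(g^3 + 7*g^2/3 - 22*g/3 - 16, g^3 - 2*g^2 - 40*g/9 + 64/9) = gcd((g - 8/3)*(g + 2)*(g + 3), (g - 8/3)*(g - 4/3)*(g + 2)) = g^2 - 2*g/3 - 16/3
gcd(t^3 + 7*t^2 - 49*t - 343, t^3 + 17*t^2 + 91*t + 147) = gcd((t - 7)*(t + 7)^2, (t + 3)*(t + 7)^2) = t^2 + 14*t + 49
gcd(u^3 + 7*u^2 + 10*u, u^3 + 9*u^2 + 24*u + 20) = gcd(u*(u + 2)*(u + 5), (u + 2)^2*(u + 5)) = u^2 + 7*u + 10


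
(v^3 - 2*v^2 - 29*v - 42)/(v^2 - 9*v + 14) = (v^2 + 5*v + 6)/(v - 2)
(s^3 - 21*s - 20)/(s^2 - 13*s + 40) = (s^2 + 5*s + 4)/(s - 8)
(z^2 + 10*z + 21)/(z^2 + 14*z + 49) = (z + 3)/(z + 7)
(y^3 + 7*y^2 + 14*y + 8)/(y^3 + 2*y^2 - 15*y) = (y^3 + 7*y^2 + 14*y + 8)/(y*(y^2 + 2*y - 15))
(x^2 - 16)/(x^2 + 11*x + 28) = (x - 4)/(x + 7)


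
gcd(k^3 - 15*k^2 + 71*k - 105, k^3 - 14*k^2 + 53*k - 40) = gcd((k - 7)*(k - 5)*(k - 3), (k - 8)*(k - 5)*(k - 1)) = k - 5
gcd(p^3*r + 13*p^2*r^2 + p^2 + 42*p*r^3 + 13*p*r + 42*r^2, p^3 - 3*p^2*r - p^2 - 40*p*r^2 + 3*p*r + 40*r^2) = 1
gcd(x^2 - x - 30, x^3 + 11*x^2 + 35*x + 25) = x + 5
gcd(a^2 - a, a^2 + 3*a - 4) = a - 1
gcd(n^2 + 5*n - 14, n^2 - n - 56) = n + 7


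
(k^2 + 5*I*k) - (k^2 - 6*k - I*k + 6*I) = 6*k + 6*I*k - 6*I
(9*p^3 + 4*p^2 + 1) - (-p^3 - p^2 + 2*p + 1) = 10*p^3 + 5*p^2 - 2*p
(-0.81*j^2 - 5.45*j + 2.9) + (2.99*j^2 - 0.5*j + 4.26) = 2.18*j^2 - 5.95*j + 7.16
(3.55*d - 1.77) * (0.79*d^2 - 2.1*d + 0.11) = 2.8045*d^3 - 8.8533*d^2 + 4.1075*d - 0.1947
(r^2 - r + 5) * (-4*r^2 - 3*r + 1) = -4*r^4 + r^3 - 16*r^2 - 16*r + 5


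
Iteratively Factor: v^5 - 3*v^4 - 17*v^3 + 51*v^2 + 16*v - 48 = (v + 1)*(v^4 - 4*v^3 - 13*v^2 + 64*v - 48) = (v + 1)*(v + 4)*(v^3 - 8*v^2 + 19*v - 12) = (v - 3)*(v + 1)*(v + 4)*(v^2 - 5*v + 4) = (v - 4)*(v - 3)*(v + 1)*(v + 4)*(v - 1)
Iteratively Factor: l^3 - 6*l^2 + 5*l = (l - 5)*(l^2 - l) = l*(l - 5)*(l - 1)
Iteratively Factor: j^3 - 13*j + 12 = (j + 4)*(j^2 - 4*j + 3) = (j - 3)*(j + 4)*(j - 1)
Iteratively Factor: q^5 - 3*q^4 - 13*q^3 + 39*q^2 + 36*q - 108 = (q - 2)*(q^4 - q^3 - 15*q^2 + 9*q + 54) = (q - 3)*(q - 2)*(q^3 + 2*q^2 - 9*q - 18) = (q - 3)^2*(q - 2)*(q^2 + 5*q + 6) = (q - 3)^2*(q - 2)*(q + 2)*(q + 3)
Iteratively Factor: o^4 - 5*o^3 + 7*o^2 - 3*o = (o)*(o^3 - 5*o^2 + 7*o - 3) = o*(o - 3)*(o^2 - 2*o + 1) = o*(o - 3)*(o - 1)*(o - 1)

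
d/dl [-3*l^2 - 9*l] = -6*l - 9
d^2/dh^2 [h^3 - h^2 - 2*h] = 6*h - 2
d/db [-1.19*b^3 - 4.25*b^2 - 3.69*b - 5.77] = -3.57*b^2 - 8.5*b - 3.69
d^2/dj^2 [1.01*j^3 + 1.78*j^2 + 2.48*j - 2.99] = 6.06*j + 3.56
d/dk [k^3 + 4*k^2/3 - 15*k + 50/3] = 3*k^2 + 8*k/3 - 15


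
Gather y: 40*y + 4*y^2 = 4*y^2 + 40*y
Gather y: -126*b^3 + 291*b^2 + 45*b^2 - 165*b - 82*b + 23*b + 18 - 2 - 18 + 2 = -126*b^3 + 336*b^2 - 224*b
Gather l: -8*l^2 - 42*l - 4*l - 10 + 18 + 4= -8*l^2 - 46*l + 12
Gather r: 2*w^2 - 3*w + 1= 2*w^2 - 3*w + 1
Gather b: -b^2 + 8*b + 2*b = -b^2 + 10*b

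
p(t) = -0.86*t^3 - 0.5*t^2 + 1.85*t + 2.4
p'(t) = -2.58*t^2 - 1.0*t + 1.85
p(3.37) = -29.96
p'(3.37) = -30.82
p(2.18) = -4.85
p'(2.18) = -12.59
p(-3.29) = 21.53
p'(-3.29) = -22.79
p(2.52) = -9.88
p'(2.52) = -17.05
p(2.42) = -8.24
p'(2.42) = -15.68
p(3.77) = -43.81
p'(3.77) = -38.59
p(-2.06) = 3.99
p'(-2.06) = -7.04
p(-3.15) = 18.49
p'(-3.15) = -20.60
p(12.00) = -1533.48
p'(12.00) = -381.67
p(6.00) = -190.26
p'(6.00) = -97.03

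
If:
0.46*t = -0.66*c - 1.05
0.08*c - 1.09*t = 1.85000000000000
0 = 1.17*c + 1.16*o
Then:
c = -0.39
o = 0.39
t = -1.73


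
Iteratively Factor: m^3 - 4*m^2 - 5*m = (m)*(m^2 - 4*m - 5) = m*(m + 1)*(m - 5)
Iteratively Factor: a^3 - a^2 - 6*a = (a + 2)*(a^2 - 3*a) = a*(a + 2)*(a - 3)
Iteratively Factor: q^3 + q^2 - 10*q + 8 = (q + 4)*(q^2 - 3*q + 2) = (q - 2)*(q + 4)*(q - 1)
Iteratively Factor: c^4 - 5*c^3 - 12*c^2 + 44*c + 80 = (c - 5)*(c^3 - 12*c - 16) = (c - 5)*(c + 2)*(c^2 - 2*c - 8) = (c - 5)*(c - 4)*(c + 2)*(c + 2)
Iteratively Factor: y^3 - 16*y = (y)*(y^2 - 16) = y*(y - 4)*(y + 4)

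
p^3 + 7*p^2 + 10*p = p*(p + 2)*(p + 5)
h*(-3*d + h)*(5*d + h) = -15*d^2*h + 2*d*h^2 + h^3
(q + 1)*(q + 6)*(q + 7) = q^3 + 14*q^2 + 55*q + 42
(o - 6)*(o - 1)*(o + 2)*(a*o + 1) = a*o^4 - 5*a*o^3 - 8*a*o^2 + 12*a*o + o^3 - 5*o^2 - 8*o + 12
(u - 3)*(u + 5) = u^2 + 2*u - 15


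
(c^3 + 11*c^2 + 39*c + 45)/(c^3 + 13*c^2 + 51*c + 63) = (c + 5)/(c + 7)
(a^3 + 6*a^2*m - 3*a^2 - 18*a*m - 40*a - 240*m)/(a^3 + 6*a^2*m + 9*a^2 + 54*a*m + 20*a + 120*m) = (a - 8)/(a + 4)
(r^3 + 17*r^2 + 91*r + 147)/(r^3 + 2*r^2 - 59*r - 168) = (r + 7)/(r - 8)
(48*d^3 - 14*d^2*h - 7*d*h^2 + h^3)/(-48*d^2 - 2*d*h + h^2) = (-6*d^2 + d*h + h^2)/(6*d + h)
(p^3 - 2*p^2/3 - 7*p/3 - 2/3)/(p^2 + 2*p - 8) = (3*p^2 + 4*p + 1)/(3*(p + 4))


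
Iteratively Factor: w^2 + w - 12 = (w - 3)*(w + 4)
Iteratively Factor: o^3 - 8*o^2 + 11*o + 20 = (o - 4)*(o^2 - 4*o - 5) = (o - 5)*(o - 4)*(o + 1)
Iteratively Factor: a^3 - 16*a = (a - 4)*(a^2 + 4*a) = a*(a - 4)*(a + 4)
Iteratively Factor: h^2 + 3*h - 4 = (h + 4)*(h - 1)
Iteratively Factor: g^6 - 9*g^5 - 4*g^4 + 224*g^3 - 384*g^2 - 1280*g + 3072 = (g - 4)*(g^5 - 5*g^4 - 24*g^3 + 128*g^2 + 128*g - 768) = (g - 4)*(g + 4)*(g^4 - 9*g^3 + 12*g^2 + 80*g - 192) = (g - 4)^2*(g + 4)*(g^3 - 5*g^2 - 8*g + 48) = (g - 4)^3*(g + 4)*(g^2 - g - 12) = (g - 4)^3*(g + 3)*(g + 4)*(g - 4)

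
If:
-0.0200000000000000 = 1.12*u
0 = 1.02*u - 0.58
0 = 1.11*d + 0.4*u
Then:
No Solution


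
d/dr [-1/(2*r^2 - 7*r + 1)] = (4*r - 7)/(2*r^2 - 7*r + 1)^2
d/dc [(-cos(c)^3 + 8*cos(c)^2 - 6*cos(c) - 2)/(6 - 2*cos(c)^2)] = (-cos(c)^4 + 15*cos(c)^2 - 44*cos(c) + 18)*sin(c)/(2*(sin(c)^2 + 2)^2)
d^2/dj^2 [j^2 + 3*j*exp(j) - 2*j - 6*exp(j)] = 3*j*exp(j) + 2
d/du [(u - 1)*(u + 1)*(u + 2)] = 3*u^2 + 4*u - 1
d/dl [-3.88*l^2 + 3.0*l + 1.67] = 3.0 - 7.76*l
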